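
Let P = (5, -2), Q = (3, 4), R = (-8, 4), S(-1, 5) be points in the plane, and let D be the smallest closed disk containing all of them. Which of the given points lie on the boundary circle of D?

The minimum enclosing circle of a finite set is fixed by two of the points (as a diameter) or three (as a circumcircle).
The farthest pair is P–R with squared distance 205. The circle on this segment as diameter has centre (-1.5, 1) and r² = 205/4 = 51.25.
Check Q: distance² to centre = 29.25 ≤ 51.25, so it lies inside.
All remaining points lie in this disk, and no smaller disk contains both endpoints, so this is the minimum enclosing circle.
The points at distance exactly r from the centre are P, R — 2 points.

P, R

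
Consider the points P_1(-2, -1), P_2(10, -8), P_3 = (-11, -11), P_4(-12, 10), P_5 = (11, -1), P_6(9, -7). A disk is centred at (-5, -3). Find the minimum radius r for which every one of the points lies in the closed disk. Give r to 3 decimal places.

The required radius is the distance from (-5, -3) to the farthest point.
Squared distances: 13, 250, 100, 218, 260, 212.
Maximum is 260, attained at P_5.
r = √260 ≈ 16.125.

16.125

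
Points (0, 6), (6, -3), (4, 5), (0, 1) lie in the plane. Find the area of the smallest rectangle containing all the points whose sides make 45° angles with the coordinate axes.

In coordinates u = x + y, v = x − y the rectangle is axis-aligned; the map (x,y)→(u,v) scales areas by 2.
u-values: 6, 3, 9, 1; range = 9 − 1 = 8.
v-values: -6, 9, -1, -1; range = 9 − (-6) = 15.
Area = (8 × 15) / 2 = 60.

60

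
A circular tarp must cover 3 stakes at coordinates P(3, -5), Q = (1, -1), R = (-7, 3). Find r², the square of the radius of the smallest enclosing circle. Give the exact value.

Side lengths²: PQ² = 20, PR² = 164, QR² = 80.
Since PR² = 164 ≥ 80 + 20 = 100, the angle opposite PR is not acute, so the smallest enclosing circle has PR as diameter.
Centre = midpoint of PR = (-2, -1), r² = 164/4 = 41.

41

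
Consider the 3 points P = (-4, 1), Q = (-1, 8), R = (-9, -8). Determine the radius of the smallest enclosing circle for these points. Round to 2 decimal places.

Side lengths²: PQ² = 58, PR² = 106, QR² = 320.
Since QR² = 320 ≥ 106 + 58 = 164, the angle opposite QR is not acute, so the smallest enclosing circle has QR as diameter.
Centre = midpoint of QR = (-5, 0), r² = 320/4 = 80.
r = √80 ≈ 8.94.

8.94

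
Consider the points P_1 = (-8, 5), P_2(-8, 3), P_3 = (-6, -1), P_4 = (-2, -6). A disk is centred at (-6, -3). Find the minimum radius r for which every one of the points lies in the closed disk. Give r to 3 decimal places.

The required radius is the distance from (-6, -3) to the farthest point.
Squared distances: 68, 40, 4, 25.
Maximum is 68, attained at P_1.
r = √68 ≈ 8.246.

8.246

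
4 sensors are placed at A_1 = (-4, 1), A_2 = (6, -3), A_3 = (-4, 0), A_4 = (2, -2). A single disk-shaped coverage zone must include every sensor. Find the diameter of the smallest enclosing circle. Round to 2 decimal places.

By Welzl's lemma the MEC is supported by two points (diametrically opposite) or three points (on a circumcircle).
The farthest pair is A_1–A_2 with squared distance 116. The circle on this segment as diameter has centre (1, -1) and r² = 116/4 = 29.
Check A_3: distance² to centre = 26 ≤ 29, so it lies inside.
All remaining points lie in this disk, and no smaller disk contains both endpoints, so this is the minimum enclosing circle.
Diameter = 2r = 2√29 ≈ 10.77.

10.77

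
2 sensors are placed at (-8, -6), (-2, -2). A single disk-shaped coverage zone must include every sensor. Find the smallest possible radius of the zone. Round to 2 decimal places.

3.61

The smallest circle enclosing two points has them as diameter endpoints.
Centre = midpoint = (-5, -4); r² = |(-8, -6)−(-2, -2)|²/4 = 52/4 = 13.
r = √13 ≈ 3.61.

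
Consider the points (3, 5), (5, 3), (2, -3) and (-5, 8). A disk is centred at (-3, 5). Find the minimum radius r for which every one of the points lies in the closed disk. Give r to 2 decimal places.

9.43

The required radius is the distance from (-3, 5) to the farthest point.
Squared distances: 36, 68, 89, 13.
Maximum is 89, attained at (2, -3).
r = √89 ≈ 9.43.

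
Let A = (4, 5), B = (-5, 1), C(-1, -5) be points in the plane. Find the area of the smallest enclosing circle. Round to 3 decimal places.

101.060

Side lengths²: AB² = 97, AC² = 125, BC² = 52.
Since AC² = 125 < 97 + 52 = 149, the triangle is acute, so the smallest enclosing circle is the circumcircle.
Circumcentre = (9/14, 3/7), r² = 6305/196.
Area = π·r² = π·6305/196 ≈ 101.060.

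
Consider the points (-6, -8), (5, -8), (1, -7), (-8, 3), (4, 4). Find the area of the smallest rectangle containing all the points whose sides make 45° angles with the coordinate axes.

In coordinates u = x + y, v = x − y the rectangle is axis-aligned; the map (x,y)→(u,v) scales areas by 2.
u-values: -14, -3, -6, -5, 8; range = 8 − (-14) = 22.
v-values: 2, 13, 8, -11, 0; range = 13 − (-11) = 24.
Area = (22 × 24) / 2 = 264.

264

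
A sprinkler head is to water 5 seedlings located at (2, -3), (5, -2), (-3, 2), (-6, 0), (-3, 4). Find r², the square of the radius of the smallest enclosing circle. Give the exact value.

The minimum enclosing circle of a finite set is fixed by two of the points (as a diameter) or three (as a circumcircle).
The farthest pair is (5, -2)–(-6, 0) with squared distance 125. The circle on this segment as diameter has centre (-0.5, -1) and r² = 125/4 = 31.25.
Check (2, -3): distance² to centre = 10.25 ≤ 31.25, so it lies inside.
All remaining points lie in this disk, and no smaller disk contains both endpoints, so this is the minimum enclosing circle.

31.25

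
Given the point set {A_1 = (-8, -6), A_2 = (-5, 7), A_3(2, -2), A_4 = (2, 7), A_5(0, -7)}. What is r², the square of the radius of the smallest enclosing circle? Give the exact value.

A smallest enclosing disk is always determined by at most three of the input points on its boundary.
The farthest pair is A_1–A_4 with squared distance 269. The circle on this segment as diameter has centre (-3, 0.5) and r² = 269/4 = 67.25.
Check A_2: distance² to centre = 46.25 ≤ 67.25, so it lies inside.
All remaining points lie in this disk, and no smaller disk contains both endpoints, so this is the minimum enclosing circle.

67.25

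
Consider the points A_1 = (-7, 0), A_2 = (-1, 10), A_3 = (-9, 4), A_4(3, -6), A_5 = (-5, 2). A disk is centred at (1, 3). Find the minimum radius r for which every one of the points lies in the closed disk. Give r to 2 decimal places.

The required radius is the distance from (1, 3) to the farthest point.
Squared distances: 73, 53, 101, 85, 37.
Maximum is 101, attained at A_3.
r = √101 ≈ 10.05.

10.05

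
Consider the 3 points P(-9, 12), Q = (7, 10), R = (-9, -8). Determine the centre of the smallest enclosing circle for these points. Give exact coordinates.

(-2.125, 2)

Side lengths²: PQ² = 260, PR² = 400, QR² = 580.
Since QR² = 580 < 400 + 260 = 660, the triangle is acute, so the smallest enclosing circle is the circumcircle.
Circumcentre = (-2.125, 2), r² = 147.265625.
Centre = (-2.125, 2).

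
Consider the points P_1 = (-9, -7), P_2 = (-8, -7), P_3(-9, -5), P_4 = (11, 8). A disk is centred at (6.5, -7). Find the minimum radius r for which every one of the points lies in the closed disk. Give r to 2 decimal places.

The required radius is the distance from (6.5, -7) to the farthest point.
Squared distances: 240.25, 210.25, 244.25, 245.25.
Maximum is 245.25, attained at P_4.
r = √(245.25) ≈ 15.66.

15.66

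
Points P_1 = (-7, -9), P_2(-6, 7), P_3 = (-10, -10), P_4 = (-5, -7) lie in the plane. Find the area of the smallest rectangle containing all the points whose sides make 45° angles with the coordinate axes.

In coordinates u = x + y, v = x − y the rectangle is axis-aligned; the map (x,y)→(u,v) scales areas by 2.
u-values: -16, 1, -20, -12; range = 1 − (-20) = 21.
v-values: 2, -13, 0, 2; range = 2 − (-13) = 15.
Area = (21 × 15) / 2 = 157.5.

157.5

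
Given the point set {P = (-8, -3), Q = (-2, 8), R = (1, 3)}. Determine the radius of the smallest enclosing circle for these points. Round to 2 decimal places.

6.26

Side lengths²: PQ² = 157, PR² = 117, QR² = 34.
Since PQ² = 157 ≥ 117 + 34 = 151, the angle opposite PQ is not acute, so the smallest enclosing circle has PQ as diameter.
Centre = midpoint of PQ = (-5, 2.5), r² = 157/4 = 39.25.
r = √(39.25) ≈ 6.26.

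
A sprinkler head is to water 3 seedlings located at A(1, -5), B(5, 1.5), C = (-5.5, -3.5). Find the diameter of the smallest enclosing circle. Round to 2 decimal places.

Side lengths²: AB² = 58.25, AC² = 44.5, BC² = 135.25.
Since BC² = 135.25 ≥ 58.25 + 44.5 = 102.75, the angle opposite BC is not acute, so the smallest enclosing circle has BC as diameter.
Centre = midpoint of BC = (-0.25, -1), r² = 135.25/4 = 33.8125.
Diameter = 2r = 2√(33.8125) ≈ 11.63.

11.63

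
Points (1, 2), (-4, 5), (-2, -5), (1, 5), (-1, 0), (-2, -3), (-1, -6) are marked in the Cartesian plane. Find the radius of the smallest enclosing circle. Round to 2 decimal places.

The minimum enclosing circle of a finite set is fixed by two of the points (as a diameter) or three (as a circumcircle).
The minimum enclosing circle is determined by three boundary points: (-4, 5), (1, 5), (-1, -6).
Their circumcentre is (-1.5, -5/22) with r² = 8125/242.
The farthest remaining point (-2, -5) is at distance² 5573/242 ≤ 8125/242.
r = √(8125/242) ≈ 5.79.

5.79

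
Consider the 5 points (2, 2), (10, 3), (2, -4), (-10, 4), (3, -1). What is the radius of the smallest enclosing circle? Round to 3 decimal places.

The farthest pair is (10, 3)–(-10, 4) with squared distance 401. The circle on this segment as diameter has centre (0, 3.5) and r² = 401/4 = 100.25.
Check (2, 2): distance² to centre = 6.25 ≤ 100.25, so it lies inside.
All remaining points lie in this disk, and no smaller disk contains both endpoints, so this is the minimum enclosing circle.
r = √(100.25) ≈ 10.012.

10.012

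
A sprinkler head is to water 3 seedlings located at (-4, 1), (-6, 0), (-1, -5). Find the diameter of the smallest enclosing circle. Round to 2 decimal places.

Call the three points A, B, C in the order given.
Side lengths²: AB² = 5, AC² = 45, BC² = 50.
Since BC² = 50 ≥ 45 + 5 = 50, the angle opposite BC is not acute, so the smallest enclosing circle has BC as diameter.
Centre = midpoint of BC = (-3.5, -2.5), r² = 50/4 = 12.5.
Diameter = 2r = 2√(12.5) ≈ 7.07.

7.07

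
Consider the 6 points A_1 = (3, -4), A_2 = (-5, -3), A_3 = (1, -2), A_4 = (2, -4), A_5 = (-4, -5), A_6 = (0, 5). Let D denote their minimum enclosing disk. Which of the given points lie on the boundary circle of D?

A_1, A_5, A_6

By Welzl's lemma the MEC is supported by two points (diametrically opposite) or three points (on a circumcircle).
The minimum enclosing circle is determined by three boundary points: A_1, A_5, A_6.
Their circumcentre is (-12/11, -4/11) with r² = 3625/121.
The farthest remaining point A_4 is at distance² 2756/121 ≤ 3625/121.
The points at distance exactly r from the centre are A_1, A_5, A_6 — 3 points.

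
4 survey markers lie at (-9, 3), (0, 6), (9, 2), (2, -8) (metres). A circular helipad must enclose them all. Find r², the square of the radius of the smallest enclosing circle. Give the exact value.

By Welzl's lemma the MEC is supported by two points (diametrically opposite) or three points (on a circumcircle).
The minimum enclosing circle is determined by three boundary points: (-9, 3), (9, 2), (2, -8).
Their circumcentre is (-3/34, 31/34) with r² = 48425/578.
The farthest remaining point (0, 6) is at distance² 14969/578 ≤ 48425/578.

48425/578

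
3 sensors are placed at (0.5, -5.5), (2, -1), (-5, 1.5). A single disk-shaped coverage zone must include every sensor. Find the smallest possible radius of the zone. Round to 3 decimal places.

Call the three points A, B, C in the order given.
Side lengths²: AB² = 22.5, AC² = 79.25, BC² = 55.25.
Since AC² = 79.25 ≥ 55.25 + 22.5 = 77.75, the angle opposite AC is not acute, so the smallest enclosing circle has AC as diameter.
Centre = midpoint of AC = (-2.25, -2), r² = 79.25/4 = 19.8125.
r = √(19.8125) ≈ 4.451.

4.451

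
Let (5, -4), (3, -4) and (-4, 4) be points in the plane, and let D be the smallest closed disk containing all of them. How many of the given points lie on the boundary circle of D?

Call the three points A, B, C in the order given.
Side lengths²: AB² = 4, AC² = 145, BC² = 113.
Since AC² = 145 ≥ 113 + 4 = 117, the angle opposite AC is not acute, so the smallest enclosing circle has AC as diameter.
Centre = midpoint of AC = (0.5, 0), r² = 145/4 = 36.25.
The points at distance exactly r from the centre are (5, -4), (-4, 4) — 2 points.

2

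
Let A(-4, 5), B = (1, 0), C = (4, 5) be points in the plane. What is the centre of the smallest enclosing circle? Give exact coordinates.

Side lengths²: AB² = 50, AC² = 64, BC² = 34.
Since AC² = 64 < 50 + 34 = 84, the triangle is acute, so the smallest enclosing circle is the circumcircle.
Circumcentre = (0, 4), r² = 17.
Centre = (0, 4).

(0, 4)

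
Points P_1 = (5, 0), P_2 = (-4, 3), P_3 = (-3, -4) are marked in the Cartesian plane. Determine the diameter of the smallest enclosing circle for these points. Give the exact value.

Side lengths²: P_1P_2² = 90, P_1P_3² = 80, P_2P_3² = 50.
Since P_1P_2² = 90 < 80 + 50 = 130, the triangle is acute, so the smallest enclosing circle is the circumcircle.
Circumcentre = (0, 0), r² = 25.
Diameter = 2r = 2√25 = 10.

10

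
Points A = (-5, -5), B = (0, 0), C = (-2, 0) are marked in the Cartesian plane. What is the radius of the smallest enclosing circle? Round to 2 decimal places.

Side lengths²: AB² = 50, AC² = 34, BC² = 4.
Since AB² = 50 ≥ 34 + 4 = 38, the angle opposite AB is not acute, so the smallest enclosing circle has AB as diameter.
Centre = midpoint of AB = (-2.5, -2.5), r² = 50/4 = 12.5.
r = √(12.5) ≈ 3.54.

3.54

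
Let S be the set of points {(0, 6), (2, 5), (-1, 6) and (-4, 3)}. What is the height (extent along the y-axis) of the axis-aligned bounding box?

max y = 6, min y = 3, so height = 3.

3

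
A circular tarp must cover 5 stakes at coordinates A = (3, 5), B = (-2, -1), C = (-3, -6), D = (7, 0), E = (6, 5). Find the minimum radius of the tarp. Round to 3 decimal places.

7.106

A smallest enclosing disk is always determined by at most three of the input points on its boundary.
The farthest pair is C–E with squared distance 202. The circle on this segment as diameter has centre (1.5, -0.5) and r² = 202/4 = 50.5.
Check A: distance² to centre = 32.5 ≤ 50.5, so it lies inside.
All remaining points lie in this disk, and no smaller disk contains both endpoints, so this is the minimum enclosing circle.
r = √(50.5) ≈ 7.106.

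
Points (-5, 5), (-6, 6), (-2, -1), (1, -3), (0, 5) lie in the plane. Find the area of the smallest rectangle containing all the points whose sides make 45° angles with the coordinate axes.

In coordinates u = x + y, v = x − y the rectangle is axis-aligned; the map (x,y)→(u,v) scales areas by 2.
u-values: 0, 0, -3, -2, 5; range = 5 − (-3) = 8.
v-values: -10, -12, -1, 4, -5; range = 4 − (-12) = 16.
Area = (8 × 16) / 2 = 64.

64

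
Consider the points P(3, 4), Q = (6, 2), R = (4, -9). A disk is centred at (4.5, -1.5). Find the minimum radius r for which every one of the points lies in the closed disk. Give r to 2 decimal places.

The required radius is the distance from (4.5, -1.5) to the farthest point.
Squared distances: 32.5, 14.5, 56.5.
Maximum is 56.5, attained at R.
r = √(56.5) ≈ 7.52.

7.52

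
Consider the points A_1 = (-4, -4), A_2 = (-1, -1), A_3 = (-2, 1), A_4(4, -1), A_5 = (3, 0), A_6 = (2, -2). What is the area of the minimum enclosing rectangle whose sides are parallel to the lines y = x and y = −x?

In coordinates u = x + y, v = x − y the rectangle is axis-aligned; the map (x,y)→(u,v) scales areas by 2.
u-values: -8, -2, -1, 3, 3, 0; range = 3 − (-8) = 11.
v-values: 0, 0, -3, 5, 3, 4; range = 5 − (-3) = 8.
Area = (11 × 8) / 2 = 44.

44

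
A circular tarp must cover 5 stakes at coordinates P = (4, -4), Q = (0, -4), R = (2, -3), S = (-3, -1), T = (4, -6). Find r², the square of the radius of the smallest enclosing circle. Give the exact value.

The minimum enclosing circle of a finite set is fixed by two of the points (as a diameter) or three (as a circumcircle).
The farthest pair is S–T with squared distance 74. The circle on this segment as diameter has centre (0.5, -3.5) and r² = 74/4 = 18.5.
Check P: distance² to centre = 12.5 ≤ 18.5, so it lies inside.
All remaining points lie in this disk, and no smaller disk contains both endpoints, so this is the minimum enclosing circle.

18.5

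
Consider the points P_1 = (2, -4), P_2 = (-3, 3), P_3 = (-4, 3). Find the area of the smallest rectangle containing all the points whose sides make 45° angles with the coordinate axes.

In coordinates u = x + y, v = x − y the rectangle is axis-aligned; the map (x,y)→(u,v) scales areas by 2.
u-values: -2, 0, -1; range = 0 − (-2) = 2.
v-values: 6, -6, -7; range = 6 − (-7) = 13.
Area = (2 × 13) / 2 = 13.

13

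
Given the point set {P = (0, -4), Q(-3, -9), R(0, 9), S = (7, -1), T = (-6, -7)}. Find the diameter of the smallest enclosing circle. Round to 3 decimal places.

18.248

By Welzl's lemma the MEC is supported by two points (diametrically opposite) or three points (on a circumcircle).
The farthest pair is Q–R with squared distance 333. The circle on this segment as diameter has centre (-1.5, 0) and r² = 333/4 = 83.25.
Check P: distance² to centre = 18.25 ≤ 83.25, so it lies inside.
All remaining points lie in this disk, and no smaller disk contains both endpoints, so this is the minimum enclosing circle.
Diameter = 2r = 2√(83.25) ≈ 18.248.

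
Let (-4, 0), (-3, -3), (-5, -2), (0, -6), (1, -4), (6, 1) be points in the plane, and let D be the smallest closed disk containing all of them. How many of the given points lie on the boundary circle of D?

2

By Welzl's lemma the MEC is supported by two points (diametrically opposite) or three points (on a circumcircle).
The farthest pair is (-5, -2)–(6, 1) with squared distance 130. The circle on this segment as diameter has centre (0.5, -0.5) and r² = 130/4 = 32.5.
Check (-4, 0): distance² to centre = 20.5 ≤ 32.5, so it lies inside.
All remaining points lie in this disk, and no smaller disk contains both endpoints, so this is the minimum enclosing circle.
The points at distance exactly r from the centre are (-5, -2), (6, 1) — 2 points.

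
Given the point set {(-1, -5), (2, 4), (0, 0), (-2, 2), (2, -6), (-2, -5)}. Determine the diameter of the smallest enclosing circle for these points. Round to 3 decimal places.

The minimum enclosing circle is determined by three boundary points: (2, 4), (2, -6), (-2, -5).
Their circumcentre is (1.125, -1) with r² = 25.765625.
The farthest remaining point (-1, -5) is at distance² 20.515625 ≤ 25.765625.
Diameter = 2r = 2√(25.765625) ≈ 10.152.

10.152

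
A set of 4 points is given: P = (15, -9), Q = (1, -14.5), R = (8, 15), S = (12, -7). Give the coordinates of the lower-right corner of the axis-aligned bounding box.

(15, -14.5)

x-range [1, 15], y-range [-14.5, 15].
The lower-right corner is (15, -14.5).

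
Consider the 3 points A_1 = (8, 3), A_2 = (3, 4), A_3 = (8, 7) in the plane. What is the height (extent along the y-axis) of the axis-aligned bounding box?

max y = 7, min y = 3, so height = 4.

4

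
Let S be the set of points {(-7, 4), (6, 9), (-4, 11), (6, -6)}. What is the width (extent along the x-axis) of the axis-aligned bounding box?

max x = 6, min x = -7, so width = 13.

13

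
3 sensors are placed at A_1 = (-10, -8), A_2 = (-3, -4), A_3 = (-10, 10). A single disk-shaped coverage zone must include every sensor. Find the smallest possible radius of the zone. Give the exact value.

Side lengths²: A_1A_2² = 65, A_1A_3² = 324, A_2A_3² = 245.
Since A_1A_3² = 324 ≥ 245 + 65 = 310, the angle opposite A_1A_3 is not acute, so the smallest enclosing circle has A_1A_3 as diameter.
Centre = midpoint of A_1A_3 = (-10, 1), r² = 324/4 = 81.
r = √81 = 9.

9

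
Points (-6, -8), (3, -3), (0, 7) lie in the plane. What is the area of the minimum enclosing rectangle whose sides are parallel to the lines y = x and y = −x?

136.5

In coordinates u = x + y, v = x − y the rectangle is axis-aligned; the map (x,y)→(u,v) scales areas by 2.
u-values: -14, 0, 7; range = 7 − (-14) = 21.
v-values: 2, 6, -7; range = 6 − (-7) = 13.
Area = (21 × 13) / 2 = 136.5.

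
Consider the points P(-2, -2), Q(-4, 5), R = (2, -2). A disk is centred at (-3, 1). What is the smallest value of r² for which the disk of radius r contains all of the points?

The required radius is the distance from (-3, 1) to the farthest point.
Squared distances: 10, 17, 34.
Maximum is 34, attained at R.

34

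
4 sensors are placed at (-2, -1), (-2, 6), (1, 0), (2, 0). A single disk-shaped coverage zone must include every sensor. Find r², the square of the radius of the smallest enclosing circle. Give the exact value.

13.8125

The minimum enclosing circle is determined by three boundary points: (-2, -1), (-2, 6), (2, 0).
Their circumcentre is (-0.75, 2.5) with r² = 13.8125.
The farthest remaining point (1, 0) is at distance² 9.3125 ≤ 13.8125.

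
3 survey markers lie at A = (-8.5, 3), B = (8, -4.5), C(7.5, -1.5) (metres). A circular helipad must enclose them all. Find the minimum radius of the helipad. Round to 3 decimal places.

9.062

Side lengths²: AB² = 328.5, AC² = 276.25, BC² = 9.25.
Since AB² = 328.5 ≥ 276.25 + 9.25 = 285.5, the angle opposite AB is not acute, so the smallest enclosing circle has AB as diameter.
Centre = midpoint of AB = (-0.25, -0.75), r² = 328.5/4 = 82.125.
r = √(82.125) ≈ 9.062.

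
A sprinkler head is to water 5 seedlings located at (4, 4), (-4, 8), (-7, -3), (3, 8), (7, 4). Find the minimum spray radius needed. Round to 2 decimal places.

7.85

The minimum enclosing circle of a finite set is fixed by two of the points (as a diameter) or three (as a circumcircle).
The minimum enclosing circle is determined by three boundary points: (-4, 8), (-7, -3), (7, 4).
Their circumcentre is (-11/38, 41/38) with r² = 44525/722.
The farthest remaining point (3, 8) is at distance² 42397/722 ≤ 44525/722.
r = √(44525/722) ≈ 7.85.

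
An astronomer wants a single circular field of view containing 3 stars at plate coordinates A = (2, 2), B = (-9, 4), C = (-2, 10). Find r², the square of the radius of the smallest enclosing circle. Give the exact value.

33.203125

Side lengths²: AB² = 125, AC² = 80, BC² = 85.
Since AB² = 125 < 85 + 80 = 165, the triangle is acute, so the smallest enclosing circle is the circumcircle.
Circumcentre = (-3.25, 4.375), r² = 33.203125.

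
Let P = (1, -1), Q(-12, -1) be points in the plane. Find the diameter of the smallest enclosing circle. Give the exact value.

The smallest circle enclosing two points has them as diameter endpoints.
Centre = midpoint = (-5.5, -1); r² = |PQ|²/4 = 169/4 = 42.25.
Diameter = 2r = 2√(42.25) = 13.

13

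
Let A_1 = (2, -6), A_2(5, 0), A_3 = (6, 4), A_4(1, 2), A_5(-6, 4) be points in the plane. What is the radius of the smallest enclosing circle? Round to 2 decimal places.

6.90

A smallest enclosing disk is always determined by at most three of the input points on its boundary.
The minimum enclosing circle is determined by three boundary points: A_1, A_3, A_5.
Their circumcentre is (0, 0.6) with r² = 47.56.
The farthest remaining point A_2 is at distance² 25.36 ≤ 47.56.
r = √(47.56) ≈ 6.90.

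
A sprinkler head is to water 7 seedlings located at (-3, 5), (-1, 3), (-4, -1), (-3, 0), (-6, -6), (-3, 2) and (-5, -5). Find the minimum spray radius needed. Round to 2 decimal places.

The minimum enclosing circle of a finite set is fixed by two of the points (as a diameter) or three (as a circumcircle).
The farthest pair is (-3, 5)–(-6, -6) with squared distance 130. The circle on this segment as diameter has centre (-4.5, -0.5) and r² = 130/4 = 32.5.
Check (-1, 3): distance² to centre = 24.5 ≤ 32.5, so it lies inside.
All remaining points lie in this disk, and no smaller disk contains both endpoints, so this is the minimum enclosing circle.
r = √(32.5) ≈ 5.70.

5.70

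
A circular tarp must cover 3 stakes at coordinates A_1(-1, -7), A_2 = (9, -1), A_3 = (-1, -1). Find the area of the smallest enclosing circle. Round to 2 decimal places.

106.81

Side lengths²: A_1A_2² = 136, A_1A_3² = 36, A_2A_3² = 100.
Since A_1A_2² = 136 ≥ 100 + 36 = 136, the angle opposite A_1A_2 is not acute, so the smallest enclosing circle has A_1A_2 as diameter.
Centre = midpoint of A_1A_2 = (4, -4), r² = 136/4 = 34.
Area = π·r² = π·34 ≈ 106.81.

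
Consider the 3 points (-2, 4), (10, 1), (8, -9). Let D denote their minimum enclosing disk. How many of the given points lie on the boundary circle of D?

2

Call the three points A, B, C in the order given.
Side lengths²: AB² = 153, AC² = 269, BC² = 104.
Since AC² = 269 ≥ 153 + 104 = 257, the angle opposite AC is not acute, so the smallest enclosing circle has AC as diameter.
Centre = midpoint of AC = (3, -2.5), r² = 269/4 = 67.25.
The points at distance exactly r from the centre are (-2, 4), (8, -9) — 2 points.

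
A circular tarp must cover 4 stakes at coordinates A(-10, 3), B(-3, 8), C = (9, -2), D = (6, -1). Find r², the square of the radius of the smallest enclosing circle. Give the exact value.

96.5

By Welzl's lemma the MEC is supported by two points (diametrically opposite) or three points (on a circumcircle).
The farthest pair is A–C with squared distance 386. The circle on this segment as diameter has centre (-0.5, 0.5) and r² = 386/4 = 96.5.
Check B: distance² to centre = 62.5 ≤ 96.5, so it lies inside.
All remaining points lie in this disk, and no smaller disk contains both endpoints, so this is the minimum enclosing circle.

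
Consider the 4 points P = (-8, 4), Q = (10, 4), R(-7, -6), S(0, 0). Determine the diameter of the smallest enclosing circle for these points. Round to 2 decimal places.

By Welzl's lemma the MEC is supported by two points (diametrically opposite) or three points (on a circumcircle).
The minimum enclosing circle is determined by three boundary points: P, Q, R.
Their circumcentre is (1, -0.15) with r² = 98.2225.
The farthest remaining point S is at distance² 1.0225 ≤ 98.2225.
Diameter = 2r = 2√(98.2225) ≈ 19.82.

19.82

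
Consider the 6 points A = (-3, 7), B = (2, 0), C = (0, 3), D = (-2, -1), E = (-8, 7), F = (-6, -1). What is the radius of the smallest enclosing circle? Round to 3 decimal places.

By Welzl's lemma the MEC is supported by two points (diametrically opposite) or three points (on a circumcircle).
The farthest pair is B–E with squared distance 149. The circle on this segment as diameter has centre (-3, 3.5) and r² = 149/4 = 37.25.
Check A: distance² to centre = 12.25 ≤ 37.25, so it lies inside.
All remaining points lie in this disk, and no smaller disk contains both endpoints, so this is the minimum enclosing circle.
r = √(37.25) ≈ 6.103.

6.103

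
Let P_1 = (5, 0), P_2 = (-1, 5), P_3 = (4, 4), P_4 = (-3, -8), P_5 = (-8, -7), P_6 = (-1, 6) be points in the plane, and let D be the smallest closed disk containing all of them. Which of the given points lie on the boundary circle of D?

The minimum enclosing circle of a finite set is fixed by two of the points (as a diameter) or three (as a circumcircle).
The farthest pair is P_3–P_5 with squared distance 265. The circle on this segment as diameter has centre (-2, -1.5) and r² = 265/4 = 66.25.
Check P_1: distance² to centre = 51.25 ≤ 66.25, so it lies inside.
All remaining points lie in this disk, and no smaller disk contains both endpoints, so this is the minimum enclosing circle.
The points at distance exactly r from the centre are P_3, P_5 — 2 points.

P_3, P_5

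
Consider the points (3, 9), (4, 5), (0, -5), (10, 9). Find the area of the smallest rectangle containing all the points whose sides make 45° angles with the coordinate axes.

In coordinates u = x + y, v = x − y the rectangle is axis-aligned; the map (x,y)→(u,v) scales areas by 2.
u-values: 12, 9, -5, 19; range = 19 − (-5) = 24.
v-values: -6, -1, 5, 1; range = 5 − (-6) = 11.
Area = (24 × 11) / 2 = 132.

132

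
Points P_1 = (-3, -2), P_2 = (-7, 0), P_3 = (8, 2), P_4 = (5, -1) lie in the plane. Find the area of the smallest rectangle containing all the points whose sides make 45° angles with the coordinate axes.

110.5

In coordinates u = x + y, v = x − y the rectangle is axis-aligned; the map (x,y)→(u,v) scales areas by 2.
u-values: -5, -7, 10, 4; range = 10 − (-7) = 17.
v-values: -1, -7, 6, 6; range = 6 − (-7) = 13.
Area = (17 × 13) / 2 = 110.5.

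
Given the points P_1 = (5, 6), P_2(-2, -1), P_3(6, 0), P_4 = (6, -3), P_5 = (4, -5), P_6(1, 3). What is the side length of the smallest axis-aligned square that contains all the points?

The bounding box has width 8 and height 11.
An axis-aligned square enclosing the set must have side ≥ max(width, height).
So the minimum side is max(8, 11) = 11.

11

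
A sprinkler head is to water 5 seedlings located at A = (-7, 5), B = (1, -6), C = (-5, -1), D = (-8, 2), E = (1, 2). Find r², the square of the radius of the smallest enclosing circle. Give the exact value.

46.25

The minimum enclosing circle of a finite set is fixed by two of the points (as a diameter) or three (as a circumcircle).
The farthest pair is A–B with squared distance 185. The circle on this segment as diameter has centre (-3, -0.5) and r² = 185/4 = 46.25.
Check C: distance² to centre = 4.25 ≤ 46.25, so it lies inside.
All remaining points lie in this disk, and no smaller disk contains both endpoints, so this is the minimum enclosing circle.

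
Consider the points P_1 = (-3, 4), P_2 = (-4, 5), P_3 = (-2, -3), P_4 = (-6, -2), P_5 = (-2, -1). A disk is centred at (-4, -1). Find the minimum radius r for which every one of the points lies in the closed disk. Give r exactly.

6

The required radius is the distance from (-4, -1) to the farthest point.
Squared distances: 26, 36, 8, 5, 4.
Maximum is 36, attained at P_2.
r = √36 = 6.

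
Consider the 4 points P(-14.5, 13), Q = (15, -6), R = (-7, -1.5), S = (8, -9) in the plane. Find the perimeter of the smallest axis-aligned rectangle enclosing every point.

103

Width = max x − min x = 15 − (-14.5) = 29.5.
Height = max y − min y = 13 − (-9) = 22.
Perimeter = 2(29.5 + 22) = 103.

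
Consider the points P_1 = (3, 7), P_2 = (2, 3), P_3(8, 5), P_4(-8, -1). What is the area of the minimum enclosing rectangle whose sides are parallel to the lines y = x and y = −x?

110

In coordinates u = x + y, v = x − y the rectangle is axis-aligned; the map (x,y)→(u,v) scales areas by 2.
u-values: 10, 5, 13, -9; range = 13 − (-9) = 22.
v-values: -4, -1, 3, -7; range = 3 − (-7) = 10.
Area = (22 × 10) / 2 = 110.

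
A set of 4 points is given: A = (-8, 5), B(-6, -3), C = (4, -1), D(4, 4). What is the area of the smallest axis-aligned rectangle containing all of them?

x ranges over [-8, 4], width 12.
y ranges over [-3, 5], height 8.
Area = 12 × 8 = 96.

96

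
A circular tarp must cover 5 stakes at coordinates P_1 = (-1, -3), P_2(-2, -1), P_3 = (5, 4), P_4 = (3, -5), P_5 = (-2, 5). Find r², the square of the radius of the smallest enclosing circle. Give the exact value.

10625/338

The minimum enclosing circle of a finite set is fixed by two of the points (as a diameter) or three (as a circumcircle).
The minimum enclosing circle is determined by three boundary points: P_3, P_4, P_5.
Their circumcentre is (23/26, 5/26) with r² = 10625/338.
The farthest remaining point P_1 is at distance² 4645/338 ≤ 10625/338.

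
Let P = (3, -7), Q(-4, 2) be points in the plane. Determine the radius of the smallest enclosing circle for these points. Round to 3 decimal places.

5.701

The smallest circle enclosing two points has them as diameter endpoints.
Centre = midpoint = (-0.5, -2.5); r² = |PQ|²/4 = 130/4 = 32.5.
r = √(32.5) ≈ 5.701.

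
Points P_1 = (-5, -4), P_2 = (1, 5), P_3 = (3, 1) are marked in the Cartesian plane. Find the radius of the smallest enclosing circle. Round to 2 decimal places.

5.41

Side lengths²: P_1P_2² = 117, P_1P_3² = 89, P_2P_3² = 20.
Since P_1P_2² = 117 ≥ 89 + 20 = 109, the angle opposite P_1P_2 is not acute, so the smallest enclosing circle has P_1P_2 as diameter.
Centre = midpoint of P_1P_2 = (-2, 0.5), r² = 117/4 = 29.25.
r = √(29.25) ≈ 5.41.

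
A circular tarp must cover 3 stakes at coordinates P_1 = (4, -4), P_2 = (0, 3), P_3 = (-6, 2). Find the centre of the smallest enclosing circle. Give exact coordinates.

Side lengths²: P_1P_2² = 65, P_1P_3² = 136, P_2P_3² = 37.
Since P_1P_3² = 136 ≥ 65 + 37 = 102, the angle opposite P_1P_3 is not acute, so the smallest enclosing circle has P_1P_3 as diameter.
Centre = midpoint of P_1P_3 = (-1, -1), r² = 136/4 = 34.
Centre = (-1, -1).

(-1, -1)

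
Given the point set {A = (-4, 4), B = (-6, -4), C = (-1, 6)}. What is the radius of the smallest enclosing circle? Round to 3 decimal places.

Side lengths²: AB² = 68, AC² = 13, BC² = 125.
Since BC² = 125 ≥ 68 + 13 = 81, the angle opposite BC is not acute, so the smallest enclosing circle has BC as diameter.
Centre = midpoint of BC = (-3.5, 1), r² = 125/4 = 31.25.
r = √(31.25) ≈ 5.590.

5.590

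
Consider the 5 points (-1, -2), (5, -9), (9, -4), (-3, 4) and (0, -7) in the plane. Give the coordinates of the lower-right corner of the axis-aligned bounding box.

(9, -9)

x-range [-3, 9], y-range [-9, 4].
The lower-right corner is (9, -9).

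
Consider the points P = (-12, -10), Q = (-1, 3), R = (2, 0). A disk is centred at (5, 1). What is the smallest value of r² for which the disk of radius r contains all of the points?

The required radius is the distance from (5, 1) to the farthest point.
Squared distances: 410, 40, 10.
Maximum is 410, attained at P.

410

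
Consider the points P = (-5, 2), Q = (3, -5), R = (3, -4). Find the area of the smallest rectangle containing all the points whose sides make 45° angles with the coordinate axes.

In coordinates u = x + y, v = x − y the rectangle is axis-aligned; the map (x,y)→(u,v) scales areas by 2.
u-values: -3, -2, -1; range = -1 − (-3) = 2.
v-values: -7, 8, 7; range = 8 − (-7) = 15.
Area = (2 × 15) / 2 = 15.

15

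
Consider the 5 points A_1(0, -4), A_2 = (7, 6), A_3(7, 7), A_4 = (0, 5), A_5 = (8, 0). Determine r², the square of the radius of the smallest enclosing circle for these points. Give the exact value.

42.5

The minimum enclosing circle of a finite set is fixed by two of the points (as a diameter) or three (as a circumcircle).
The farthest pair is A_1–A_3 with squared distance 170. The circle on this segment as diameter has centre (3.5, 1.5) and r² = 170/4 = 42.5.
Check A_2: distance² to centre = 32.5 ≤ 42.5, so it lies inside.
All remaining points lie in this disk, and no smaller disk contains both endpoints, so this is the minimum enclosing circle.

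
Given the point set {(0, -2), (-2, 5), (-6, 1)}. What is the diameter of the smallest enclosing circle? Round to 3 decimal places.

Call the three points A, B, C in the order given.
Side lengths²: AB² = 53, AC² = 45, BC² = 32.
Since AB² = 53 < 45 + 32 = 77, the triangle is acute, so the smallest enclosing circle is the circumcircle.
Circumcentre = (-13/6, 7/6), r² = 265/18.
Diameter = 2r = 2√(265/18) ≈ 7.674.

7.674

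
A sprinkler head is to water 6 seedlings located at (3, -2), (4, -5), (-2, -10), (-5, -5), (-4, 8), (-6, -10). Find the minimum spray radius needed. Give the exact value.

82/9

By Welzl's lemma the MEC is supported by two points (diametrically opposite) or three points (on a circumcircle).
The minimum enclosing circle is determined by three boundary points: (-2, -10), (-4, 8), (-6, -10).
Their circumcentre is (-4, -10/9) with r² = 6724/81.
The farthest remaining point (4, -5) is at distance² 6409/81 ≤ 6724/81.
r = √(6724/81) = 82/9.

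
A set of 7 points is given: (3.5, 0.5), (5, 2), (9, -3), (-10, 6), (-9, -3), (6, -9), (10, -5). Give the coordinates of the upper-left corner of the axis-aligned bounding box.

(-10, 6)

x-range [-10, 10], y-range [-9, 6].
The upper-left corner is (-10, 6).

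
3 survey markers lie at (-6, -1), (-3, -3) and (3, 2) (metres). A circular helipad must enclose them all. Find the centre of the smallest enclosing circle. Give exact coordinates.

Call the three points A, B, C in the order given.
Side lengths²: AB² = 13, AC² = 90, BC² = 61.
Since AC² = 90 ≥ 61 + 13 = 74, the angle opposite AC is not acute, so the smallest enclosing circle has AC as diameter.
Centre = midpoint of AC = (-1.5, 0.5), r² = 90/4 = 22.5.
Centre = (-1.5, 0.5).

(-1.5, 0.5)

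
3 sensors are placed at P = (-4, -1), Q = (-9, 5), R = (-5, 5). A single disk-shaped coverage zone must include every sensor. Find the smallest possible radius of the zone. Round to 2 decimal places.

Side lengths²: PQ² = 61, PR² = 37, QR² = 16.
Since PQ² = 61 ≥ 37 + 16 = 53, the angle opposite PQ is not acute, so the smallest enclosing circle has PQ as diameter.
Centre = midpoint of PQ = (-6.5, 2), r² = 61/4 = 15.25.
r = √(15.25) ≈ 3.91.

3.91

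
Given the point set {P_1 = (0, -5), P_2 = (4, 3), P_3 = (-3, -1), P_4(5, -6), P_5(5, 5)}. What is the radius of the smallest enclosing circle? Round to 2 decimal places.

The minimum enclosing circle of a finite set is fixed by two of the points (as a diameter) or three (as a circumcircle).
The minimum enclosing circle is determined by three boundary points: P_3, P_4, P_5.
Their circumcentre is (2.875, -0.5) with r² = 34.765625.
The farthest remaining point P_1 is at distance² 28.515625 ≤ 34.765625.
r = √(34.765625) ≈ 5.90.

5.90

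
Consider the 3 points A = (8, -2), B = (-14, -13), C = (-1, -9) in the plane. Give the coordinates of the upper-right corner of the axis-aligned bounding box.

(8, -2)

x-range [-14, 8], y-range [-13, -2].
The upper-right corner is (8, -2).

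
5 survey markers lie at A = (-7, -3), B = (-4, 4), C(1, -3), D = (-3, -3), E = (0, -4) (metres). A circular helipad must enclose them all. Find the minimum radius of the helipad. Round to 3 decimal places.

4.680

By Welzl's lemma the MEC is supported by two points (diametrically opposite) or three points (on a circumcircle).
The minimum enclosing circle is determined by three boundary points: A, B, C.
Their circumcentre is (-3, -4/7) with r² = 1073/49.
The farthest remaining point E is at distance² 1017/49 ≤ 1073/49.
r = √(1073/49) ≈ 4.680.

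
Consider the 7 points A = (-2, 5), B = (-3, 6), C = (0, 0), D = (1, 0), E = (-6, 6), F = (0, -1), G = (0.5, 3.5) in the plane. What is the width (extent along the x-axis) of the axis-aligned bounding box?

max x = 1, min x = -6, so width = 7.

7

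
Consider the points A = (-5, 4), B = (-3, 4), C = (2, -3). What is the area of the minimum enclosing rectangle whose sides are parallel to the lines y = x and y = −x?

14

In coordinates u = x + y, v = x − y the rectangle is axis-aligned; the map (x,y)→(u,v) scales areas by 2.
u-values: -1, 1, -1; range = 1 − (-1) = 2.
v-values: -9, -7, 5; range = 5 − (-9) = 14.
Area = (2 × 14) / 2 = 14.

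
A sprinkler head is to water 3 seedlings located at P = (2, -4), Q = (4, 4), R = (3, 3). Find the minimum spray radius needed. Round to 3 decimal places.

4.123

Side lengths²: PQ² = 68, PR² = 50, QR² = 2.
Since PQ² = 68 ≥ 50 + 2 = 52, the angle opposite PQ is not acute, so the smallest enclosing circle has PQ as diameter.
Centre = midpoint of PQ = (3, 0), r² = 68/4 = 17.
r = √17 ≈ 4.123.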